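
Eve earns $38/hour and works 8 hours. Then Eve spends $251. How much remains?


Calculate earnings:
8 x $38 = $304
Subtract spending:
$304 - $251 = $53

$53


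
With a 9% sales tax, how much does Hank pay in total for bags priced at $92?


Calculate the tax:
9% of $92 = $8.28
Add tax to price:
$92 + $8.28 = $100.28

$100.28


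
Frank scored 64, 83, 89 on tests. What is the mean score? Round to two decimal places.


Add the scores:
64 + 83 + 89 = 236
Divide by the number of tests:
236 / 3 = 78.6666... ≈ 78.67

78.67


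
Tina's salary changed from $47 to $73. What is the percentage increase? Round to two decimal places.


Find the absolute change:
|73 - 47| = 26
Divide by original and multiply by 100:
26 / 47 x 100 = 55.3191...% ≈ 55.32%

55.32%


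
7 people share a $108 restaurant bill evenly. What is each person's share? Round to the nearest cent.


Total bill: $108
Number of people: 7
Each pays: $108 / 7 = $15.4285... ≈ $15.43

$15.43


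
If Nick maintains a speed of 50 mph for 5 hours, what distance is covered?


Use the formula: distance = speed x time
Speed = 50 mph, Time = 5 hours
50 x 5 = 250 miles

250 miles


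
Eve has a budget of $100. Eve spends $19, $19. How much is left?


Add up expenses:
$19 + $19 = $38
Subtract from budget:
$100 - $38 = $62

$62


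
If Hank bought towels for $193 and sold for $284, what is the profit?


Selling price = $284
Cost price = $193
Profit = selling price - cost price:
Profit = $284 - $193 = $91

$91


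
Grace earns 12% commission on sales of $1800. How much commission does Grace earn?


Convert rate to decimal:
12% = 0.12
Multiply by sales:
$1800 x 0.12 = $216

$216


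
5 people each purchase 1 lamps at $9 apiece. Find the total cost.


Cost per person:
1 x $9 = $9
Group total:
5 x $9 = $45

$45


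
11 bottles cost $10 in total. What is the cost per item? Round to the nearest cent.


Total cost: $10
Number of items: 11
Unit price: $10 / 11 = $0.9090... ≈ $0.91

$0.91


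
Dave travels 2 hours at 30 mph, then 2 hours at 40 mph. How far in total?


Leg 1 distance:
30 x 2 = 60 miles
Leg 2 distance:
40 x 2 = 80 miles
Total distance:
60 + 80 = 140 miles

140 miles


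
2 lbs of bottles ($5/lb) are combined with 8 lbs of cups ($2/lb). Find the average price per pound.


Cost of bottles:
2 x $5 = $10
Cost of cups:
8 x $2 = $16
Total cost: $10 + $16 = $26
Total weight: 10 lbs
Average: $26 / 10 = $2.60/lb

$2.60/lb


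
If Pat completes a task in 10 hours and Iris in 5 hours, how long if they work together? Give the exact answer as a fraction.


Pat's rate: 1/10 of the job per hour
Iris's rate: 1/5 of the job per hour
Combined rate: 1/10 + 1/5 = 3/10 per hour
Time = 1 / (3/10) = 10/3 hours (≈ 3.33 hours)

10/3 hours


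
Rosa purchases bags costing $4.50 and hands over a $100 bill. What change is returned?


Start with the amount paid:
$100
Subtract the price:
$100 - $4.50 = $95.50

$95.50


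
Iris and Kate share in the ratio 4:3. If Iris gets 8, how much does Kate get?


Find the multiplier:
8 / 4 = 2
Apply to Kate's share:
3 x 2 = 6

6


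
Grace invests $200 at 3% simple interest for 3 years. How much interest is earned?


Use the formula I = P x R x T / 100
P x R x T = 200 x 3 x 3 = 1800
I = 1800 / 100 = $18

$18


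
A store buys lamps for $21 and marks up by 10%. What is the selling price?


Calculate the markup amount:
10% of $21 = $2.10
Add to cost:
$21 + $2.10 = $23.10

$23.10


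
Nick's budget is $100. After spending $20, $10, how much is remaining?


Add up expenses:
$20 + $10 = $30
Subtract from budget:
$100 - $30 = $70

$70


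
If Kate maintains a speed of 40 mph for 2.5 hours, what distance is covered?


Use the formula: distance = speed x time
Speed = 40 mph, Time = 2.5 hours
40 x 2.5 = 100 miles

100 miles


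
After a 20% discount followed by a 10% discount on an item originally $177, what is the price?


First discount:
20% of $177 = $35.40
Price after first discount:
$177 - $35.40 = $141.60
Second discount:
10% of $141.60 = $14.16
Final price:
$141.60 - $14.16 = $127.44

$127.44


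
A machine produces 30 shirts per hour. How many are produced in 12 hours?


Production rate: 30 shirts per hour
Time: 12 hours
Total: 30 x 12 = 360 shirts

360 shirts


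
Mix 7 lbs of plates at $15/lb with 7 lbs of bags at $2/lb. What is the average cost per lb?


Cost of plates:
7 x $15 = $105
Cost of bags:
7 x $2 = $14
Total cost: $105 + $14 = $119
Total weight: 14 lbs
Average: $119 / 14 = $8.50/lb

$8.50/lb


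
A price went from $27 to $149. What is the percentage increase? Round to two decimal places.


Find the absolute change:
|149 - 27| = 122
Divide by original and multiply by 100:
122 / 27 x 100 = 451.8518...% ≈ 451.85%

451.85%


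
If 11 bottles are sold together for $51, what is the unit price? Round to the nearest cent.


Total cost: $51
Number of items: 11
Unit price: $51 / 11 = $4.6363... ≈ $4.64

$4.64


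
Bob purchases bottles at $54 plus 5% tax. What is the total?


Calculate the tax:
5% of $54 = $2.70
Add tax to price:
$54 + $2.70 = $56.70

$56.70


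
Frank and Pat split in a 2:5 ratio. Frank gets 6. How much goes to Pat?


Find the multiplier:
6 / 2 = 3
Apply to Pat's share:
5 x 3 = 15

15


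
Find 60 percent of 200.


Convert percentage to decimal:
60% = 0.6
Multiply:
200 x 0.6 = 120

120


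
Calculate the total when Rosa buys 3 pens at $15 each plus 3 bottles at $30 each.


Cost of pens:
3 x $15 = $45
Cost of bottles:
3 x $30 = $90
Add both:
$45 + $90 = $135

$135


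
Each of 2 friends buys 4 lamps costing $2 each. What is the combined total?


Cost per person:
4 x $2 = $8
Group total:
2 x $8 = $16

$16


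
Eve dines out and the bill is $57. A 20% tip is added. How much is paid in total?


Calculate the tip:
20% of $57 = $11.40
Add tip to meal cost:
$57 + $11.40 = $68.40

$68.40


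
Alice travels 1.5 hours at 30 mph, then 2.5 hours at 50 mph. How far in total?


Leg 1 distance:
30 x 1.5 = 45 miles
Leg 2 distance:
50 x 2.5 = 125 miles
Total distance:
45 + 125 = 170 miles

170 miles


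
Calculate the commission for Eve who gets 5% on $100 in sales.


Convert rate to decimal:
5% = 0.05
Multiply by sales:
$100 x 0.05 = $5

$5


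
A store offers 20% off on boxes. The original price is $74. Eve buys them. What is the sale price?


Calculate the discount amount:
20% of $74 = $14.80
Subtract from original:
$74 - $14.80 = $59.20

$59.20


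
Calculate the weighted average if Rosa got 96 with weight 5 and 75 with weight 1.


Weighted sum:
5 x 96 + 1 x 75 = 555
Total weight:
5 + 1 = 6
Weighted average:
555 / 6 = 92.5

92.5


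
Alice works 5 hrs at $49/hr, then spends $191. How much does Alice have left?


Calculate earnings:
5 x $49 = $245
Subtract spending:
$245 - $191 = $54

$54


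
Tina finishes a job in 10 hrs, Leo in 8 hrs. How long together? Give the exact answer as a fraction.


Tina's rate: 1/10 of the job per hour
Leo's rate: 1/8 of the job per hour
Combined rate: 1/10 + 1/8 = 9/40 per hour
Time = 1 / (9/40) = 40/9 hours (≈ 4.44 hours)

40/9 hours


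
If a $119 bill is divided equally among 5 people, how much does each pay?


Total bill: $119
Number of people: 5
Each pays: $119 / 5 = $23.80

$23.80


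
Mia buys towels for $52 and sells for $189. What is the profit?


Selling price = $189
Cost price = $52
Profit = selling price - cost price:
Profit = $189 - $52 = $137

$137


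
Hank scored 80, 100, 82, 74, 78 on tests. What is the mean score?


Add the scores:
80 + 100 + 82 + 74 + 78 = 414
Divide by the number of tests:
414 / 5 = 82.8

82.8


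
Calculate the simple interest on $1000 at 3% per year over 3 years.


Use the formula I = P x R x T / 100
P x R x T = 1000 x 3 x 3 = 9000
I = 9000 / 100 = $90

$90


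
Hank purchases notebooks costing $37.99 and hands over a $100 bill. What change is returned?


Start with the amount paid:
$100
Subtract the price:
$100 - $37.99 = $62.01

$62.01


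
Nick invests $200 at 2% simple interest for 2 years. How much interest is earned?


Use the formula I = P x R x T / 100
P x R x T = 200 x 2 x 2 = 800
I = 800 / 100 = $8

$8


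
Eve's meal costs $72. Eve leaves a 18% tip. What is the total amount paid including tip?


Calculate the tip:
18% of $72 = $12.96
Add tip to meal cost:
$72 + $12.96 = $84.96

$84.96


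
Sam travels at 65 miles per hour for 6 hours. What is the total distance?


Use the formula: distance = speed x time
Speed = 65 mph, Time = 6 hours
65 x 6 = 390 miles

390 miles


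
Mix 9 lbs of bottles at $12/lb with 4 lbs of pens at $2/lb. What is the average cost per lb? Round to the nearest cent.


Cost of bottles:
9 x $12 = $108
Cost of pens:
4 x $2 = $8
Total cost: $108 + $8 = $116
Total weight: 13 lbs
Average: $116 / 13 = $8.9230... ≈ $8.92/lb

$8.92/lb


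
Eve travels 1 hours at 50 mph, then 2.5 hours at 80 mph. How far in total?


Leg 1 distance:
50 x 1 = 50 miles
Leg 2 distance:
80 x 2.5 = 200 miles
Total distance:
50 + 200 = 250 miles

250 miles


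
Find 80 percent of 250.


Convert percentage to decimal:
80% = 0.8
Multiply:
250 x 0.8 = 200

200


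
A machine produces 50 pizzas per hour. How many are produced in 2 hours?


Production rate: 50 pizzas per hour
Time: 2 hours
Total: 50 x 2 = 100 pizzas

100 pizzas


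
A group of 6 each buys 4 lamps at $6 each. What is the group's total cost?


Cost per person:
4 x $6 = $24
Group total:
6 x $24 = $144

$144


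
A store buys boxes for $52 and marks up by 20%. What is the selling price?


Calculate the markup amount:
20% of $52 = $10.40
Add to cost:
$52 + $10.40 = $62.40

$62.40


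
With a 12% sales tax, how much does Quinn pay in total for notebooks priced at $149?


Calculate the tax:
12% of $149 = $17.88
Add tax to price:
$149 + $17.88 = $166.88

$166.88


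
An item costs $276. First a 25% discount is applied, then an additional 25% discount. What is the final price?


First discount:
25% of $276 = $69
Price after first discount:
$276 - $69 = $207
Second discount:
25% of $207 = $51.75
Final price:
$207 - $51.75 = $155.25

$155.25


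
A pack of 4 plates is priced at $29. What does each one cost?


Total cost: $29
Number of items: 4
Unit price: $29 / 4 = $7.25

$7.25


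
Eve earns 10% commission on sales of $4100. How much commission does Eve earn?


Convert rate to decimal:
10% = 0.1
Multiply by sales:
$4100 x 0.1 = $410

$410


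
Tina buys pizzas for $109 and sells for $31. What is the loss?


Selling price = $31
Cost price = $109
Loss = cost price - selling price:
Loss = $109 - $31 = $78

$78


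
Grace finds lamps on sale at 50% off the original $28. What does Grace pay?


Calculate the discount amount:
50% of $28 = $14
Subtract from original:
$28 - $14 = $14

$14


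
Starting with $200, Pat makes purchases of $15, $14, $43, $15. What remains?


Add up expenses:
$15 + $14 + $43 + $15 = $87
Subtract from budget:
$200 - $87 = $113

$113


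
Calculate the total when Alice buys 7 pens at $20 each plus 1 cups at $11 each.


Cost of pens:
7 x $20 = $140
Cost of cups:
1 x $11 = $11
Add both:
$140 + $11 = $151

$151


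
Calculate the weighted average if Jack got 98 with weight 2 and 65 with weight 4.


Weighted sum:
2 x 98 + 4 x 65 = 456
Total weight:
2 + 4 = 6
Weighted average:
456 / 6 = 76

76


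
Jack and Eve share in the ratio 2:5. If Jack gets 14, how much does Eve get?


Find the multiplier:
14 / 2 = 7
Apply to Eve's share:
5 x 7 = 35

35


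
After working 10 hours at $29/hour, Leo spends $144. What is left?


Calculate earnings:
10 x $29 = $290
Subtract spending:
$290 - $144 = $146

$146


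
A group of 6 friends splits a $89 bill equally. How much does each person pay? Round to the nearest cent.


Total bill: $89
Number of people: 6
Each pays: $89 / 6 = $14.8333... ≈ $14.83

$14.83


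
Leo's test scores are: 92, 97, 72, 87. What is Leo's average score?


Add the scores:
92 + 97 + 72 + 87 = 348
Divide by the number of tests:
348 / 4 = 87

87


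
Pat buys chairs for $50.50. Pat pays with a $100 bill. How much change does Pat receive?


Start with the amount paid:
$100
Subtract the price:
$100 - $50.50 = $49.50

$49.50


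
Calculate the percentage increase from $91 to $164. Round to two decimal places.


Find the absolute change:
|164 - 91| = 73
Divide by original and multiply by 100:
73 / 91 x 100 = 80.2197...% ≈ 80.22%

80.22%


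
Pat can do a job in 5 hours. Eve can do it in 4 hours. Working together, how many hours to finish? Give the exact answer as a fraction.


Pat's rate: 1/5 of the job per hour
Eve's rate: 1/4 of the job per hour
Combined rate: 1/5 + 1/4 = 9/20 per hour
Time = 1 / (9/20) = 20/9 hours (≈ 2.22 hours)

20/9 hours


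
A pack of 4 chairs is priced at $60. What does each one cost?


Total cost: $60
Number of items: 4
Unit price: $60 / 4 = $15

$15


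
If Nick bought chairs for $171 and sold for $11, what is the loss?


Selling price = $11
Cost price = $171
Loss = cost price - selling price:
Loss = $171 - $11 = $160

$160


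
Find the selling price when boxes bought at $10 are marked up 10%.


Calculate the markup amount:
10% of $10 = $1
Add to cost:
$10 + $1 = $11

$11


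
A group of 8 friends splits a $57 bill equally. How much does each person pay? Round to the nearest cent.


Total bill: $57
Number of people: 8
Each pays: $57 / 8 = $7.125 ≈ $7.13

$7.13


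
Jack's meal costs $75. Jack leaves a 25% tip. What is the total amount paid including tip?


Calculate the tip:
25% of $75 = $18.75
Add tip to meal cost:
$75 + $18.75 = $93.75

$93.75


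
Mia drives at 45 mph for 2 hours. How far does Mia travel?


Use the formula: distance = speed x time
Speed = 45 mph, Time = 2 hours
45 x 2 = 90 miles

90 miles


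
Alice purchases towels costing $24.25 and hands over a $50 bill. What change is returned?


Start with the amount paid:
$50
Subtract the price:
$50 - $24.25 = $25.75

$25.75


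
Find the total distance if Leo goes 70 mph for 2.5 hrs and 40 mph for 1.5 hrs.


Leg 1 distance:
70 x 2.5 = 175 miles
Leg 2 distance:
40 x 1.5 = 60 miles
Total distance:
175 + 60 = 235 miles

235 miles


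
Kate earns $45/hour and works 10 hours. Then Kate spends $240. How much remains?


Calculate earnings:
10 x $45 = $450
Subtract spending:
$450 - $240 = $210

$210


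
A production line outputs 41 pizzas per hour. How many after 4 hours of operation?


Production rate: 41 pizzas per hour
Time: 4 hours
Total: 41 x 4 = 164 pizzas

164 pizzas


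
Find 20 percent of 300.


Convert percentage to decimal:
20% = 0.2
Multiply:
300 x 0.2 = 60

60


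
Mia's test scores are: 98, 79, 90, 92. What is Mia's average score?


Add the scores:
98 + 79 + 90 + 92 = 359
Divide by the number of tests:
359 / 4 = 89.75

89.75


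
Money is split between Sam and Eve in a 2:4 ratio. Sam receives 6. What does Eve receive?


Find the multiplier:
6 / 2 = 3
Apply to Eve's share:
4 x 3 = 12

12


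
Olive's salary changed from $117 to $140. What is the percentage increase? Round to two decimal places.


Find the absolute change:
|140 - 117| = 23
Divide by original and multiply by 100:
23 / 117 x 100 = 19.6581...% ≈ 19.66%

19.66%


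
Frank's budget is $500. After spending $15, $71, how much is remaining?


Add up expenses:
$15 + $71 = $86
Subtract from budget:
$500 - $86 = $414

$414


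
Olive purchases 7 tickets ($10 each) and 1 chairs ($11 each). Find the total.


Cost of tickets:
7 x $10 = $70
Cost of chairs:
1 x $11 = $11
Add both:
$70 + $11 = $81

$81


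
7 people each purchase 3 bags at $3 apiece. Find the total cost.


Cost per person:
3 x $3 = $9
Group total:
7 x $9 = $63

$63


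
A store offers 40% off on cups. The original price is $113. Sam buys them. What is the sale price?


Calculate the discount amount:
40% of $113 = $45.20
Subtract from original:
$113 - $45.20 = $67.80

$67.80


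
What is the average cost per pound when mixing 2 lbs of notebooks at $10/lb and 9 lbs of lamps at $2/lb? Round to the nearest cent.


Cost of notebooks:
2 x $10 = $20
Cost of lamps:
9 x $2 = $18
Total cost: $20 + $18 = $38
Total weight: 11 lbs
Average: $38 / 11 = $3.4545... ≈ $3.45/lb

$3.45/lb


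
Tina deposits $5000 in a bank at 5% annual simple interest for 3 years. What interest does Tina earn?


Use the formula I = P x R x T / 100
P x R x T = 5000 x 5 x 3 = 75000
I = 75000 / 100 = $750

$750


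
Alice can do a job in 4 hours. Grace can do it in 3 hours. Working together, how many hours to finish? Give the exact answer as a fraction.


Alice's rate: 1/4 of the job per hour
Grace's rate: 1/3 of the job per hour
Combined rate: 1/4 + 1/3 = 7/12 per hour
Time = 1 / (7/12) = 12/7 hours (≈ 1.71 hours)

12/7 hours


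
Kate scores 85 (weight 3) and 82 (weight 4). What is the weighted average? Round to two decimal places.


Weighted sum:
3 x 85 + 4 x 82 = 583
Total weight:
3 + 4 = 7
Weighted average:
583 / 7 = 83.2857... ≈ 83.29

83.29


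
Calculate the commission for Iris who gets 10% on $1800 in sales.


Convert rate to decimal:
10% = 0.1
Multiply by sales:
$1800 x 0.1 = $180

$180


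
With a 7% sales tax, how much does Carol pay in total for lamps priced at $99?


Calculate the tax:
7% of $99 = $6.93
Add tax to price:
$99 + $6.93 = $105.93

$105.93


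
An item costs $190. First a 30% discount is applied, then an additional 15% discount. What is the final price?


First discount:
30% of $190 = $57
Price after first discount:
$190 - $57 = $133
Second discount:
15% of $133 = $19.95
Final price:
$133 - $19.95 = $113.05

$113.05


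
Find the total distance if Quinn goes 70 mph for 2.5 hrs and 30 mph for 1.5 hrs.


Leg 1 distance:
70 x 2.5 = 175 miles
Leg 2 distance:
30 x 1.5 = 45 miles
Total distance:
175 + 45 = 220 miles

220 miles


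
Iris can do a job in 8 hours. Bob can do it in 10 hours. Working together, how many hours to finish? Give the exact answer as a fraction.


Iris's rate: 1/8 of the job per hour
Bob's rate: 1/10 of the job per hour
Combined rate: 1/8 + 1/10 = 9/40 per hour
Time = 1 / (9/40) = 40/9 hours (≈ 4.44 hours)

40/9 hours


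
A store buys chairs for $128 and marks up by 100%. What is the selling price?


Calculate the markup amount:
100% of $128 = $128
Add to cost:
$128 + $128 = $256

$256


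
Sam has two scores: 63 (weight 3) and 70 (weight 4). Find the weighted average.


Weighted sum:
3 x 63 + 4 x 70 = 469
Total weight:
3 + 4 = 7
Weighted average:
469 / 7 = 67

67


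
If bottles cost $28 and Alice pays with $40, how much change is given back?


Start with the amount paid:
$40
Subtract the price:
$40 - $28 = $12

$12


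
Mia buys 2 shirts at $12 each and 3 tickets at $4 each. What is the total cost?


Cost of shirts:
2 x $12 = $24
Cost of tickets:
3 x $4 = $12
Add both:
$24 + $12 = $36

$36


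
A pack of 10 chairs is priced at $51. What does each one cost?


Total cost: $51
Number of items: 10
Unit price: $51 / 10 = $5.10

$5.10


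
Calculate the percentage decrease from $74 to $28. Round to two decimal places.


Find the absolute change:
|28 - 74| = 46
Divide by original and multiply by 100:
46 / 74 x 100 = 62.1621...% ≈ 62.16%

62.16%


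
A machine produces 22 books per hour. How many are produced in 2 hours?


Production rate: 22 books per hour
Time: 2 hours
Total: 22 x 2 = 44 books

44 books


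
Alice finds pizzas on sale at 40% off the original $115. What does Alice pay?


Calculate the discount amount:
40% of $115 = $46
Subtract from original:
$115 - $46 = $69

$69


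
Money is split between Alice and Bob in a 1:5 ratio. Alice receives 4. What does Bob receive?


Find the multiplier:
4 / 1 = 4
Apply to Bob's share:
5 x 4 = 20

20


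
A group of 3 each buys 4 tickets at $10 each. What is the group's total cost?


Cost per person:
4 x $10 = $40
Group total:
3 x $40 = $120

$120


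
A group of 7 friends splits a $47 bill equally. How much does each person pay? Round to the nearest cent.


Total bill: $47
Number of people: 7
Each pays: $47 / 7 = $6.7142... ≈ $6.71

$6.71


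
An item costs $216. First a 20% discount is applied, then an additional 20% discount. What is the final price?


First discount:
20% of $216 = $43.20
Price after first discount:
$216 - $43.20 = $172.80
Second discount:
20% of $172.80 = $34.56
Final price:
$172.80 - $34.56 = $138.24

$138.24


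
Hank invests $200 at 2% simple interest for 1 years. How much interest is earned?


Use the formula I = P x R x T / 100
P x R x T = 200 x 2 x 1 = 400
I = 400 / 100 = $4

$4


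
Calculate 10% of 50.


Convert percentage to decimal:
10% = 0.1
Multiply:
50 x 0.1 = 5

5


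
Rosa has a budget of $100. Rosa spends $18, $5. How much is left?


Add up expenses:
$18 + $5 = $23
Subtract from budget:
$100 - $23 = $77

$77


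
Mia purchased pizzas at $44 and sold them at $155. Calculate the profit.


Selling price = $155
Cost price = $44
Profit = selling price - cost price:
Profit = $155 - $44 = $111

$111


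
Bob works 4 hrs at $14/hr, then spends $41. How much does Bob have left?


Calculate earnings:
4 x $14 = $56
Subtract spending:
$56 - $41 = $15

$15


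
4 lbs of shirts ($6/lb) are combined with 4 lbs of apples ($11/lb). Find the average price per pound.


Cost of shirts:
4 x $6 = $24
Cost of apples:
4 x $11 = $44
Total cost: $24 + $44 = $68
Total weight: 8 lbs
Average: $68 / 8 = $8.50/lb

$8.50/lb


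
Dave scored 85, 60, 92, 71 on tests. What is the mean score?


Add the scores:
85 + 60 + 92 + 71 = 308
Divide by the number of tests:
308 / 4 = 77

77


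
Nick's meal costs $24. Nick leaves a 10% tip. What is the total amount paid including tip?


Calculate the tip:
10% of $24 = $2.40
Add tip to meal cost:
$24 + $2.40 = $26.40

$26.40


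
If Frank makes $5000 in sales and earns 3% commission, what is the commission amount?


Convert rate to decimal:
3% = 0.03
Multiply by sales:
$5000 x 0.03 = $150

$150


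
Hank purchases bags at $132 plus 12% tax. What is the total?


Calculate the tax:
12% of $132 = $15.84
Add tax to price:
$132 + $15.84 = $147.84

$147.84


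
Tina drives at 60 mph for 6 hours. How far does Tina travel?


Use the formula: distance = speed x time
Speed = 60 mph, Time = 6 hours
60 x 6 = 360 miles

360 miles


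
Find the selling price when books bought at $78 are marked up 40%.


Calculate the markup amount:
40% of $78 = $31.20
Add to cost:
$78 + $31.20 = $109.20

$109.20


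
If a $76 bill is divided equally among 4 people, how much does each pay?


Total bill: $76
Number of people: 4
Each pays: $76 / 4 = $19

$19


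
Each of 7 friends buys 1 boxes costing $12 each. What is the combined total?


Cost per person:
1 x $12 = $12
Group total:
7 x $12 = $84

$84


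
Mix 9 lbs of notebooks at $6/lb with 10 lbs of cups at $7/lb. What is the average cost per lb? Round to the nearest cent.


Cost of notebooks:
9 x $6 = $54
Cost of cups:
10 x $7 = $70
Total cost: $54 + $70 = $124
Total weight: 19 lbs
Average: $124 / 19 = $6.5263... ≈ $6.53/lb

$6.53/lb


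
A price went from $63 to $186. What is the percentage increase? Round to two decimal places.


Find the absolute change:
|186 - 63| = 123
Divide by original and multiply by 100:
123 / 63 x 100 = 195.2380...% ≈ 195.24%

195.24%


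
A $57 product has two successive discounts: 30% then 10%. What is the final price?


First discount:
30% of $57 = $17.10
Price after first discount:
$57 - $17.10 = $39.90
Second discount:
10% of $39.90 = $3.99
Final price:
$39.90 - $3.99 = $35.91

$35.91


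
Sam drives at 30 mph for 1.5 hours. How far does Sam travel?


Use the formula: distance = speed x time
Speed = 30 mph, Time = 1.5 hours
30 x 1.5 = 45 miles

45 miles


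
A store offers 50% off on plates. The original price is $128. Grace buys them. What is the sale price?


Calculate the discount amount:
50% of $128 = $64
Subtract from original:
$128 - $64 = $64

$64


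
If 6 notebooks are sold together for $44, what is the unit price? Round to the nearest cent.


Total cost: $44
Number of items: 6
Unit price: $44 / 6 = $7.3333... ≈ $7.33

$7.33


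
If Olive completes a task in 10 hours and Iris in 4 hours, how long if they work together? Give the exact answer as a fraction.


Olive's rate: 1/10 of the job per hour
Iris's rate: 1/4 of the job per hour
Combined rate: 1/10 + 1/4 = 7/20 per hour
Time = 1 / (7/20) = 20/7 hours (≈ 2.86 hours)

20/7 hours


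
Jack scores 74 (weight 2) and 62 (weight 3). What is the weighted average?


Weighted sum:
2 x 74 + 3 x 62 = 334
Total weight:
2 + 3 = 5
Weighted average:
334 / 5 = 66.8

66.8


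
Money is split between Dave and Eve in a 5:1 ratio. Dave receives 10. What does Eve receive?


Find the multiplier:
10 / 5 = 2
Apply to Eve's share:
1 x 2 = 2

2


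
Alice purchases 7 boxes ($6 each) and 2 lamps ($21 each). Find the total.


Cost of boxes:
7 x $6 = $42
Cost of lamps:
2 x $21 = $42
Add both:
$42 + $42 = $84

$84


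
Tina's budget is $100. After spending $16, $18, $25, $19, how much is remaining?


Add up expenses:
$16 + $18 + $25 + $19 = $78
Subtract from budget:
$100 - $78 = $22

$22


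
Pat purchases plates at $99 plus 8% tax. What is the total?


Calculate the tax:
8% of $99 = $7.92
Add tax to price:
$99 + $7.92 = $106.92

$106.92


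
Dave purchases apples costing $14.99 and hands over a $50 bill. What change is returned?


Start with the amount paid:
$50
Subtract the price:
$50 - $14.99 = $35.01

$35.01


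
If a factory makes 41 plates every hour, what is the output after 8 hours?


Production rate: 41 plates per hour
Time: 8 hours
Total: 41 x 8 = 328 plates

328 plates


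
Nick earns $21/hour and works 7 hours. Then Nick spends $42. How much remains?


Calculate earnings:
7 x $21 = $147
Subtract spending:
$147 - $42 = $105

$105


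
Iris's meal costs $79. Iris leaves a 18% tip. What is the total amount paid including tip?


Calculate the tip:
18% of $79 = $14.22
Add tip to meal cost:
$79 + $14.22 = $93.22

$93.22


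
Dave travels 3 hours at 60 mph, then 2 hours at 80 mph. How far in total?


Leg 1 distance:
60 x 3 = 180 miles
Leg 2 distance:
80 x 2 = 160 miles
Total distance:
180 + 160 = 340 miles

340 miles


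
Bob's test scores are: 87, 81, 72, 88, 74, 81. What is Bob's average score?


Add the scores:
87 + 81 + 72 + 88 + 74 + 81 = 483
Divide by the number of tests:
483 / 6 = 80.5

80.5


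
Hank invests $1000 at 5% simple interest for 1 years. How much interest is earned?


Use the formula I = P x R x T / 100
P x R x T = 1000 x 5 x 1 = 5000
I = 5000 / 100 = $50

$50


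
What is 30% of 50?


Convert percentage to decimal:
30% = 0.3
Multiply:
50 x 0.3 = 15

15


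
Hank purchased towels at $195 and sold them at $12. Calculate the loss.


Selling price = $12
Cost price = $195
Loss = cost price - selling price:
Loss = $195 - $12 = $183

$183


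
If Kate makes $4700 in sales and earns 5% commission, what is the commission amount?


Convert rate to decimal:
5% = 0.05
Multiply by sales:
$4700 x 0.05 = $235

$235


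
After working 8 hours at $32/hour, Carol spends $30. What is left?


Calculate earnings:
8 x $32 = $256
Subtract spending:
$256 - $30 = $226

$226


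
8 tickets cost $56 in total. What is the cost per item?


Total cost: $56
Number of items: 8
Unit price: $56 / 8 = $7

$7


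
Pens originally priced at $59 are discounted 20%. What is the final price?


Calculate the discount amount:
20% of $59 = $11.80
Subtract from original:
$59 - $11.80 = $47.20

$47.20


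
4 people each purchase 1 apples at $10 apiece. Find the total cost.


Cost per person:
1 x $10 = $10
Group total:
4 x $10 = $40

$40


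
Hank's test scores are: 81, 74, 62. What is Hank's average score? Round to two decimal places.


Add the scores:
81 + 74 + 62 = 217
Divide by the number of tests:
217 / 3 = 72.3333... ≈ 72.33

72.33


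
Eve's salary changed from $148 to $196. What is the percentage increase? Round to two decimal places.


Find the absolute change:
|196 - 148| = 48
Divide by original and multiply by 100:
48 / 148 x 100 = 32.4324...% ≈ 32.43%

32.43%


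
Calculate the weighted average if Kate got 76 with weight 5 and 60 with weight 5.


Weighted sum:
5 x 76 + 5 x 60 = 680
Total weight:
5 + 5 = 10
Weighted average:
680 / 10 = 68

68


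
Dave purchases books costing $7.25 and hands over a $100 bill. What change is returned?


Start with the amount paid:
$100
Subtract the price:
$100 - $7.25 = $92.75

$92.75


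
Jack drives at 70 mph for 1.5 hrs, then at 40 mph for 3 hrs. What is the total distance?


Leg 1 distance:
70 x 1.5 = 105 miles
Leg 2 distance:
40 x 3 = 120 miles
Total distance:
105 + 120 = 225 miles

225 miles


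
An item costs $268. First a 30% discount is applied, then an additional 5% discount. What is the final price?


First discount:
30% of $268 = $80.40
Price after first discount:
$268 - $80.40 = $187.60
Second discount:
5% of $187.60 = $9.38
Final price:
$187.60 - $9.38 = $178.22

$178.22


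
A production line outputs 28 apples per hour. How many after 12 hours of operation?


Production rate: 28 apples per hour
Time: 12 hours
Total: 28 x 12 = 336 apples

336 apples


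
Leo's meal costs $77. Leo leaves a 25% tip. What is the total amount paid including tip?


Calculate the tip:
25% of $77 = $19.25
Add tip to meal cost:
$77 + $19.25 = $96.25

$96.25


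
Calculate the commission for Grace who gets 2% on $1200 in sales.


Convert rate to decimal:
2% = 0.02
Multiply by sales:
$1200 x 0.02 = $24

$24


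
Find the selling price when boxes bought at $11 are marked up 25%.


Calculate the markup amount:
25% of $11 = $2.75
Add to cost:
$11 + $2.75 = $13.75

$13.75


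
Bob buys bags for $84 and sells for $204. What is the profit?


Selling price = $204
Cost price = $84
Profit = selling price - cost price:
Profit = $204 - $84 = $120

$120


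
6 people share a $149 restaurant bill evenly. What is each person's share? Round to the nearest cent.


Total bill: $149
Number of people: 6
Each pays: $149 / 6 = $24.8333... ≈ $24.83

$24.83


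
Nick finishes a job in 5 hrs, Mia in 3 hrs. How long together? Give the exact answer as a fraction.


Nick's rate: 1/5 of the job per hour
Mia's rate: 1/3 of the job per hour
Combined rate: 1/5 + 1/3 = 8/15 per hour
Time = 1 / (8/15) = 15/8 hours (≈ 1.88 hours)

15/8 hours


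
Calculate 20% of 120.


Convert percentage to decimal:
20% = 0.2
Multiply:
120 x 0.2 = 24

24


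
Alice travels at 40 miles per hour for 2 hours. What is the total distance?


Use the formula: distance = speed x time
Speed = 40 mph, Time = 2 hours
40 x 2 = 80 miles

80 miles


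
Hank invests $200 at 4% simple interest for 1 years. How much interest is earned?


Use the formula I = P x R x T / 100
P x R x T = 200 x 4 x 1 = 800
I = 800 / 100 = $8

$8


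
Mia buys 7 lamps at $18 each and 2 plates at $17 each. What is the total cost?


Cost of lamps:
7 x $18 = $126
Cost of plates:
2 x $17 = $34
Add both:
$126 + $34 = $160

$160


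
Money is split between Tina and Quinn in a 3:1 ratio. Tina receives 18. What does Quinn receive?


Find the multiplier:
18 / 3 = 6
Apply to Quinn's share:
1 x 6 = 6

6


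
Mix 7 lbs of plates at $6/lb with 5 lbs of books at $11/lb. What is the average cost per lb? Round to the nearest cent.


Cost of plates:
7 x $6 = $42
Cost of books:
5 x $11 = $55
Total cost: $42 + $55 = $97
Total weight: 12 lbs
Average: $97 / 12 = $8.0833... ≈ $8.08/lb

$8.08/lb


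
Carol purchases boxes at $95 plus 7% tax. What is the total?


Calculate the tax:
7% of $95 = $6.65
Add tax to price:
$95 + $6.65 = $101.65

$101.65


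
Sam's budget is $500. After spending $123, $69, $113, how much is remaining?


Add up expenses:
$123 + $69 + $113 = $305
Subtract from budget:
$500 - $305 = $195

$195


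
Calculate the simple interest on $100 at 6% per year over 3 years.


Use the formula I = P x R x T / 100
P x R x T = 100 x 6 x 3 = 1800
I = 1800 / 100 = $18

$18


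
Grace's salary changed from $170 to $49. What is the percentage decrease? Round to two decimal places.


Find the absolute change:
|49 - 170| = 121
Divide by original and multiply by 100:
121 / 170 x 100 = 71.1764...% ≈ 71.18%

71.18%


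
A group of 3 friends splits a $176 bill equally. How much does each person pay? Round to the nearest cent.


Total bill: $176
Number of people: 3
Each pays: $176 / 3 = $58.6666... ≈ $58.67

$58.67


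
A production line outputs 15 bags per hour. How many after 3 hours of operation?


Production rate: 15 bags per hour
Time: 3 hours
Total: 15 x 3 = 45 bags

45 bags


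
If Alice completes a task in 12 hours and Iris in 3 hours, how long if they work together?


Alice's rate: 1/12 of the job per hour
Iris's rate: 1/3 of the job per hour
Combined rate: 1/12 + 1/3 = 5/12 per hour
Time = 1 / (5/12) = 12/5 = 2.4 hours

2.4 hours


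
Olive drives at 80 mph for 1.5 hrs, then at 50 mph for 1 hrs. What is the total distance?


Leg 1 distance:
80 x 1.5 = 120 miles
Leg 2 distance:
50 x 1 = 50 miles
Total distance:
120 + 50 = 170 miles

170 miles


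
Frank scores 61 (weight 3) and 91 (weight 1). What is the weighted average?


Weighted sum:
3 x 61 + 1 x 91 = 274
Total weight:
3 + 1 = 4
Weighted average:
274 / 4 = 68.5

68.5


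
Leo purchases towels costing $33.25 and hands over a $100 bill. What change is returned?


Start with the amount paid:
$100
Subtract the price:
$100 - $33.25 = $66.75

$66.75


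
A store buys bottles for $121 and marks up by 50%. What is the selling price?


Calculate the markup amount:
50% of $121 = $60.50
Add to cost:
$121 + $60.50 = $181.50

$181.50


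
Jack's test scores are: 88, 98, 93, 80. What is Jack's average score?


Add the scores:
88 + 98 + 93 + 80 = 359
Divide by the number of tests:
359 / 4 = 89.75

89.75


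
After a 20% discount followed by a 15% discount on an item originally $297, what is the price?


First discount:
20% of $297 = $59.40
Price after first discount:
$297 - $59.40 = $237.60
Second discount:
15% of $237.60 = $35.64
Final price:
$237.60 - $35.64 = $201.96

$201.96


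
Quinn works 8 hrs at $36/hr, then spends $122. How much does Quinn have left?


Calculate earnings:
8 x $36 = $288
Subtract spending:
$288 - $122 = $166

$166


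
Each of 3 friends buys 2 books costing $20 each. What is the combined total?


Cost per person:
2 x $20 = $40
Group total:
3 x $40 = $120

$120


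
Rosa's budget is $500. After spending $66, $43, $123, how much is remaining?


Add up expenses:
$66 + $43 + $123 = $232
Subtract from budget:
$500 - $232 = $268

$268


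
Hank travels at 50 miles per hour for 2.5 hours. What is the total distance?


Use the formula: distance = speed x time
Speed = 50 mph, Time = 2.5 hours
50 x 2.5 = 125 miles

125 miles


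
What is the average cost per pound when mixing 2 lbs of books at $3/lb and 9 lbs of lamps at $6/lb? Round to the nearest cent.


Cost of books:
2 x $3 = $6
Cost of lamps:
9 x $6 = $54
Total cost: $6 + $54 = $60
Total weight: 11 lbs
Average: $60 / 11 = $5.4545... ≈ $5.45/lb

$5.45/lb


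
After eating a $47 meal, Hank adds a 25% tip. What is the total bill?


Calculate the tip:
25% of $47 = $11.75
Add tip to meal cost:
$47 + $11.75 = $58.75

$58.75


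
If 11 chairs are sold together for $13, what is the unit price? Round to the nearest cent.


Total cost: $13
Number of items: 11
Unit price: $13 / 11 = $1.1818... ≈ $1.18

$1.18


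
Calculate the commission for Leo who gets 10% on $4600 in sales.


Convert rate to decimal:
10% = 0.1
Multiply by sales:
$4600 x 0.1 = $460

$460


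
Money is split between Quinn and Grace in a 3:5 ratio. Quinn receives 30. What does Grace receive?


Find the multiplier:
30 / 3 = 10
Apply to Grace's share:
5 x 10 = 50

50


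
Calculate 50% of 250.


Convert percentage to decimal:
50% = 0.5
Multiply:
250 x 0.5 = 125

125


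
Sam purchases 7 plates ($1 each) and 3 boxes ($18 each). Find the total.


Cost of plates:
7 x $1 = $7
Cost of boxes:
3 x $18 = $54
Add both:
$7 + $54 = $61

$61


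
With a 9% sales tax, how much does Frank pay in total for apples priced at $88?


Calculate the tax:
9% of $88 = $7.92
Add tax to price:
$88 + $7.92 = $95.92

$95.92


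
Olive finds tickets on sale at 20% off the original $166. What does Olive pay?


Calculate the discount amount:
20% of $166 = $33.20
Subtract from original:
$166 - $33.20 = $132.80

$132.80


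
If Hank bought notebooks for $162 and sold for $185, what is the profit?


Selling price = $185
Cost price = $162
Profit = selling price - cost price:
Profit = $185 - $162 = $23

$23


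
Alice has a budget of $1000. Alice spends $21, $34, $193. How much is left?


Add up expenses:
$21 + $34 + $193 = $248
Subtract from budget:
$1000 - $248 = $752

$752


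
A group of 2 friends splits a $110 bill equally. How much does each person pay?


Total bill: $110
Number of people: 2
Each pays: $110 / 2 = $55

$55


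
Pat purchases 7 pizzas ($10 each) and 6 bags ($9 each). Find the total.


Cost of pizzas:
7 x $10 = $70
Cost of bags:
6 x $9 = $54
Add both:
$70 + $54 = $124

$124


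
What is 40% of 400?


Convert percentage to decimal:
40% = 0.4
Multiply:
400 x 0.4 = 160

160


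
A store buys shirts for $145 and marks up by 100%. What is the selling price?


Calculate the markup amount:
100% of $145 = $145
Add to cost:
$145 + $145 = $290

$290


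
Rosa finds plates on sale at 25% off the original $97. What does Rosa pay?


Calculate the discount amount:
25% of $97 = $24.25
Subtract from original:
$97 - $24.25 = $72.75

$72.75


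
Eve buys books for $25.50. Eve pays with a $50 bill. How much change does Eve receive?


Start with the amount paid:
$50
Subtract the price:
$50 - $25.50 = $24.50

$24.50


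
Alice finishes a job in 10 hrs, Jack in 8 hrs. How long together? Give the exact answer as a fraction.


Alice's rate: 1/10 of the job per hour
Jack's rate: 1/8 of the job per hour
Combined rate: 1/10 + 1/8 = 9/40 per hour
Time = 1 / (9/40) = 40/9 hours (≈ 4.44 hours)

40/9 hours


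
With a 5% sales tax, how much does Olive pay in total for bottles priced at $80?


Calculate the tax:
5% of $80 = $4
Add tax to price:
$80 + $4 = $84

$84


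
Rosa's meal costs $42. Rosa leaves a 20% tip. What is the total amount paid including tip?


Calculate the tip:
20% of $42 = $8.40
Add tip to meal cost:
$42 + $8.40 = $50.40

$50.40


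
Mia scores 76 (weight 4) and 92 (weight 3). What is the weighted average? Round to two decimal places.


Weighted sum:
4 x 76 + 3 x 92 = 580
Total weight:
4 + 3 = 7
Weighted average:
580 / 7 = 82.8571... ≈ 82.86

82.86


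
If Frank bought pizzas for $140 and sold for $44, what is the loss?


Selling price = $44
Cost price = $140
Loss = cost price - selling price:
Loss = $140 - $44 = $96

$96


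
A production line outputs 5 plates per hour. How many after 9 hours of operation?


Production rate: 5 plates per hour
Time: 9 hours
Total: 5 x 9 = 45 plates

45 plates
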